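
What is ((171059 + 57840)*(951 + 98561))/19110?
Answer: 1627014092/1365 ≈ 1.1920e+6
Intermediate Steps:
((171059 + 57840)*(951 + 98561))/19110 = (228899*99512)*(1/19110) = 22778197288*(1/19110) = 1627014092/1365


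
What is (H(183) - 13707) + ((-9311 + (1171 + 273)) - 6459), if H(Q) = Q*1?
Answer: -27850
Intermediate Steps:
H(Q) = Q
(H(183) - 13707) + ((-9311 + (1171 + 273)) - 6459) = (183 - 13707) + ((-9311 + (1171 + 273)) - 6459) = -13524 + ((-9311 + 1444) - 6459) = -13524 + (-7867 - 6459) = -13524 - 14326 = -27850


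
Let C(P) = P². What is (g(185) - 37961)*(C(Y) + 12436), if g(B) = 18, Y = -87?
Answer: -759049715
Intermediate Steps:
(g(185) - 37961)*(C(Y) + 12436) = (18 - 37961)*((-87)² + 12436) = -37943*(7569 + 12436) = -37943*20005 = -759049715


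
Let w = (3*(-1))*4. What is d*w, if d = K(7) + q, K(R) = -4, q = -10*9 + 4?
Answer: 1080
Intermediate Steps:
q = -86 (q = -90 + 4 = -86)
w = -12 (w = -3*4 = -12)
d = -90 (d = -4 - 86 = -90)
d*w = -90*(-12) = 1080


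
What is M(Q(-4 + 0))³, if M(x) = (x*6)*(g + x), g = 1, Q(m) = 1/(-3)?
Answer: -64/27 ≈ -2.3704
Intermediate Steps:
Q(m) = -⅓
M(x) = 6*x*(1 + x) (M(x) = (x*6)*(1 + x) = (6*x)*(1 + x) = 6*x*(1 + x))
M(Q(-4 + 0))³ = (6*(-⅓)*(1 - ⅓))³ = (6*(-⅓)*(⅔))³ = (-4/3)³ = -64/27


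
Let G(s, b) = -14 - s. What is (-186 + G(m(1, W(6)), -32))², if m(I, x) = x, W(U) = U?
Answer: 42436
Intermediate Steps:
(-186 + G(m(1, W(6)), -32))² = (-186 + (-14 - 1*6))² = (-186 + (-14 - 6))² = (-186 - 20)² = (-206)² = 42436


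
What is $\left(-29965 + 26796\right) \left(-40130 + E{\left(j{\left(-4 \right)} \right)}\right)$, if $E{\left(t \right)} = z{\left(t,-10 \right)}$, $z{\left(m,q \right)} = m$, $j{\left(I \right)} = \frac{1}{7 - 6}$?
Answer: $127168801$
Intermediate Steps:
$j{\left(I \right)} = 1$ ($j{\left(I \right)} = 1^{-1} = 1$)
$E{\left(t \right)} = t$
$\left(-29965 + 26796\right) \left(-40130 + E{\left(j{\left(-4 \right)} \right)}\right) = \left(-29965 + 26796\right) \left(-40130 + 1\right) = \left(-3169\right) \left(-40129\right) = 127168801$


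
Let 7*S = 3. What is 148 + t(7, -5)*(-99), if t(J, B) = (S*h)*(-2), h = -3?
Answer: -746/7 ≈ -106.57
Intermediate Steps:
S = 3/7 (S = (1/7)*3 = 3/7 ≈ 0.42857)
t(J, B) = 18/7 (t(J, B) = ((3/7)*(-3))*(-2) = -9/7*(-2) = 18/7)
148 + t(7, -5)*(-99) = 148 + (18/7)*(-99) = 148 - 1782/7 = -746/7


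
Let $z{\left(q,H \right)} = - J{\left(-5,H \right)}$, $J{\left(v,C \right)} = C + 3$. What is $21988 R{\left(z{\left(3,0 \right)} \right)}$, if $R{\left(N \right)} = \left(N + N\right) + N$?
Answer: $-197892$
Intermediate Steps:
$J{\left(v,C \right)} = 3 + C$
$z{\left(q,H \right)} = -3 - H$ ($z{\left(q,H \right)} = - (3 + H) = -3 - H$)
$R{\left(N \right)} = 3 N$ ($R{\left(N \right)} = 2 N + N = 3 N$)
$21988 R{\left(z{\left(3,0 \right)} \right)} = 21988 \cdot 3 \left(-3 - 0\right) = 21988 \cdot 3 \left(-3 + 0\right) = 21988 \cdot 3 \left(-3\right) = 21988 \left(-9\right) = -197892$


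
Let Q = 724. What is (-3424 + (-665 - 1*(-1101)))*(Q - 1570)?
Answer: 2527848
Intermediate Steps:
(-3424 + (-665 - 1*(-1101)))*(Q - 1570) = (-3424 + (-665 - 1*(-1101)))*(724 - 1570) = (-3424 + (-665 + 1101))*(-846) = (-3424 + 436)*(-846) = -2988*(-846) = 2527848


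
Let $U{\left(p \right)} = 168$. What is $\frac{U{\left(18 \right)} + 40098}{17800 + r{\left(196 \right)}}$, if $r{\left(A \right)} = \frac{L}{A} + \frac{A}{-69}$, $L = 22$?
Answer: $\frac{272278692}{120345151} \approx 2.2625$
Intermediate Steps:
$r{\left(A \right)} = \frac{22}{A} - \frac{A}{69}$ ($r{\left(A \right)} = \frac{22}{A} + \frac{A}{-69} = \frac{22}{A} + A \left(- \frac{1}{69}\right) = \frac{22}{A} - \frac{A}{69}$)
$\frac{U{\left(18 \right)} + 40098}{17800 + r{\left(196 \right)}} = \frac{168 + 40098}{17800 + \left(\frac{22}{196} - \frac{196}{69}\right)} = \frac{40266}{17800 + \left(22 \cdot \frac{1}{196} - \frac{196}{69}\right)} = \frac{40266}{17800 + \left(\frac{11}{98} - \frac{196}{69}\right)} = \frac{40266}{17800 - \frac{18449}{6762}} = \frac{40266}{\frac{120345151}{6762}} = 40266 \cdot \frac{6762}{120345151} = \frac{272278692}{120345151}$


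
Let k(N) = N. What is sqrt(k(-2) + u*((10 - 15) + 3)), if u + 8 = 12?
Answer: I*sqrt(10) ≈ 3.1623*I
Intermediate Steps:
u = 4 (u = -8 + 12 = 4)
sqrt(k(-2) + u*((10 - 15) + 3)) = sqrt(-2 + 4*((10 - 15) + 3)) = sqrt(-2 + 4*(-5 + 3)) = sqrt(-2 + 4*(-2)) = sqrt(-2 - 8) = sqrt(-10) = I*sqrt(10)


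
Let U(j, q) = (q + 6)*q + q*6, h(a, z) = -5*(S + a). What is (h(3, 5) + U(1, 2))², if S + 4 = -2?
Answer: 1849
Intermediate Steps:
S = -6 (S = -4 - 2 = -6)
h(a, z) = 30 - 5*a (h(a, z) = -5*(-6 + a) = 30 - 5*a)
U(j, q) = 6*q + q*(6 + q) (U(j, q) = (6 + q)*q + 6*q = q*(6 + q) + 6*q = 6*q + q*(6 + q))
(h(3, 5) + U(1, 2))² = ((30 - 5*3) + 2*(12 + 2))² = ((30 - 15) + 2*14)² = (15 + 28)² = 43² = 1849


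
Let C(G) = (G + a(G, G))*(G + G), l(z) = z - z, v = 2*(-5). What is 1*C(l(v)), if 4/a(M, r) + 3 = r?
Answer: 0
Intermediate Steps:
v = -10
a(M, r) = 4/(-3 + r)
l(z) = 0
C(G) = 2*G*(G + 4/(-3 + G)) (C(G) = (G + 4/(-3 + G))*(G + G) = (G + 4/(-3 + G))*(2*G) = 2*G*(G + 4/(-3 + G)))
1*C(l(v)) = 1*(2*0*(4 + 0*(-3 + 0))/(-3 + 0)) = 1*(2*0*(4 + 0*(-3))/(-3)) = 1*(2*0*(-⅓)*(4 + 0)) = 1*(2*0*(-⅓)*4) = 1*0 = 0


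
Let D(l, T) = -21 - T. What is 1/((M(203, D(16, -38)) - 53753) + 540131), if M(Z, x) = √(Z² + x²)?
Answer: 243189/118281758693 - √41498/236563517386 ≈ 2.0552e-6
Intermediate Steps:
1/((M(203, D(16, -38)) - 53753) + 540131) = 1/((√(203² + (-21 - 1*(-38))²) - 53753) + 540131) = 1/((√(41209 + (-21 + 38)²) - 53753) + 540131) = 1/((√(41209 + 17²) - 53753) + 540131) = 1/((√(41209 + 289) - 53753) + 540131) = 1/((√41498 - 53753) + 540131) = 1/((-53753 + √41498) + 540131) = 1/(486378 + √41498)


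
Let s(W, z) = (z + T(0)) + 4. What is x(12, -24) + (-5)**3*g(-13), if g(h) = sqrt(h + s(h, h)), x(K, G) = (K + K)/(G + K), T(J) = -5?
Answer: -2 - 375*I*sqrt(3) ≈ -2.0 - 649.52*I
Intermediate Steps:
s(W, z) = -1 + z (s(W, z) = (z - 5) + 4 = (-5 + z) + 4 = -1 + z)
x(K, G) = 2*K/(G + K) (x(K, G) = (2*K)/(G + K) = 2*K/(G + K))
g(h) = sqrt(-1 + 2*h) (g(h) = sqrt(h + (-1 + h)) = sqrt(-1 + 2*h))
x(12, -24) + (-5)**3*g(-13) = 2*12/(-24 + 12) + (-5)**3*sqrt(-1 + 2*(-13)) = 2*12/(-12) - 125*sqrt(-1 - 26) = 2*12*(-1/12) - 375*I*sqrt(3) = -2 - 375*I*sqrt(3)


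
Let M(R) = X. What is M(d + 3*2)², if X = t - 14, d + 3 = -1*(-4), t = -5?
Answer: 361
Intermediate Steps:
d = 1 (d = -3 - 1*(-4) = -3 + 4 = 1)
X = -19 (X = -5 - 14 = -19)
M(R) = -19
M(d + 3*2)² = (-19)² = 361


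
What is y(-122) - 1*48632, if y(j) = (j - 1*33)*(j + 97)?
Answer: -44757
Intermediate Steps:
y(j) = (-33 + j)*(97 + j) (y(j) = (j - 33)*(97 + j) = (-33 + j)*(97 + j))
y(-122) - 1*48632 = (-3201 + (-122)² + 64*(-122)) - 1*48632 = (-3201 + 14884 - 7808) - 48632 = 3875 - 48632 = -44757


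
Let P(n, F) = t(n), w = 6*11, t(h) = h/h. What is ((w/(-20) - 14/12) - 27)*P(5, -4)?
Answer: -472/15 ≈ -31.467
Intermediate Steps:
t(h) = 1
w = 66
P(n, F) = 1
((w/(-20) - 14/12) - 27)*P(5, -4) = ((66/(-20) - 14/12) - 27)*1 = ((66*(-1/20) - 14*1/12) - 27)*1 = ((-33/10 - 7/6) - 27)*1 = (-67/15 - 27)*1 = -472/15*1 = -472/15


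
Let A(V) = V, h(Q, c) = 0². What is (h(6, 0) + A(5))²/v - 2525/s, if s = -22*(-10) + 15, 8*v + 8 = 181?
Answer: -77965/8131 ≈ -9.5886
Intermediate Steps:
h(Q, c) = 0
v = 173/8 (v = -1 + (⅛)*181 = -1 + 181/8 = 173/8 ≈ 21.625)
s = 235 (s = 220 + 15 = 235)
(h(6, 0) + A(5))²/v - 2525/s = (0 + 5)²/(173/8) - 2525/235 = 5²*(8/173) - 2525*1/235 = 25*(8/173) - 505/47 = 200/173 - 505/47 = -77965/8131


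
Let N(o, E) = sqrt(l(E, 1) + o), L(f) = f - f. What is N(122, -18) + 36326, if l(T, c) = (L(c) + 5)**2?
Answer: 36326 + 7*sqrt(3) ≈ 36338.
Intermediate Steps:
L(f) = 0
l(T, c) = 25 (l(T, c) = (0 + 5)**2 = 5**2 = 25)
N(o, E) = sqrt(25 + o)
N(122, -18) + 36326 = sqrt(25 + 122) + 36326 = sqrt(147) + 36326 = 7*sqrt(3) + 36326 = 36326 + 7*sqrt(3)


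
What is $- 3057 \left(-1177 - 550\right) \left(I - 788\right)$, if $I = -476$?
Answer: $-6673210896$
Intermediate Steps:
$- 3057 \left(-1177 - 550\right) \left(I - 788\right) = - 3057 \left(-1177 - 550\right) \left(-476 - 788\right) = - 3057 \left(\left(-1727\right) \left(-1264\right)\right) = \left(-3057\right) 2182928 = -6673210896$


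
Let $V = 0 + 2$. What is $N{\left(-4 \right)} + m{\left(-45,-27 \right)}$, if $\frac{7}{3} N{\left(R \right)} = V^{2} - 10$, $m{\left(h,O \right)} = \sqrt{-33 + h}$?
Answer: $- \frac{18}{7} + i \sqrt{78} \approx -2.5714 + 8.8318 i$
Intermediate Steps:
$V = 2$
$N{\left(R \right)} = - \frac{18}{7}$ ($N{\left(R \right)} = \frac{3 \left(2^{2} - 10\right)}{7} = \frac{3 \left(4 - 10\right)}{7} = \frac{3}{7} \left(-6\right) = - \frac{18}{7}$)
$N{\left(-4 \right)} + m{\left(-45,-27 \right)} = - \frac{18}{7} + \sqrt{-33 - 45} = - \frac{18}{7} + \sqrt{-78} = - \frac{18}{7} + i \sqrt{78}$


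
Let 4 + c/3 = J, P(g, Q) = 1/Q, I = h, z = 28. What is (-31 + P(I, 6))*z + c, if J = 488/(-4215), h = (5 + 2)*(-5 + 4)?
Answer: -3690994/4215 ≈ -875.68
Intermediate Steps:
h = -7 (h = 7*(-1) = -7)
I = -7
J = -488/4215 (J = 488*(-1/4215) = -488/4215 ≈ -0.11578)
c = -17348/1405 (c = -12 + 3*(-488/4215) = -12 - 488/1405 = -17348/1405 ≈ -12.347)
(-31 + P(I, 6))*z + c = (-31 + 1/6)*28 - 17348/1405 = (-31 + ⅙)*28 - 17348/1405 = -185/6*28 - 17348/1405 = -2590/3 - 17348/1405 = -3690994/4215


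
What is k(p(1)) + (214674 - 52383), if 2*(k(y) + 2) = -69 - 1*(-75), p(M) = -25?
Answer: 162292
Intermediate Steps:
k(y) = 1 (k(y) = -2 + (-69 - 1*(-75))/2 = -2 + (-69 + 75)/2 = -2 + (1/2)*6 = -2 + 3 = 1)
k(p(1)) + (214674 - 52383) = 1 + (214674 - 52383) = 1 + 162291 = 162292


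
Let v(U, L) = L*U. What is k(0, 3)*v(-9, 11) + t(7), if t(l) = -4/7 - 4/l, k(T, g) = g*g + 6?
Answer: -10403/7 ≈ -1486.1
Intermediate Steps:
k(T, g) = 6 + g² (k(T, g) = g² + 6 = 6 + g²)
t(l) = -4/7 - 4/l (t(l) = -4*⅐ - 4/l = -4/7 - 4/l)
k(0, 3)*v(-9, 11) + t(7) = (6 + 3²)*(11*(-9)) + (-4/7 - 4/7) = (6 + 9)*(-99) + (-4/7 - 4*⅐) = 15*(-99) + (-4/7 - 4/7) = -1485 - 8/7 = -10403/7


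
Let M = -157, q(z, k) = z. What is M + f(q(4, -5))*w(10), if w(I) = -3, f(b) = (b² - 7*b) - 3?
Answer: -112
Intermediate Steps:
f(b) = -3 + b² - 7*b
M + f(q(4, -5))*w(10) = -157 + (-3 + 4² - 7*4)*(-3) = -157 + (-3 + 16 - 28)*(-3) = -157 - 15*(-3) = -157 + 45 = -112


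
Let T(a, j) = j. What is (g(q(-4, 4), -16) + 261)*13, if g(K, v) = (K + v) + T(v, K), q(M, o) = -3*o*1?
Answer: 2873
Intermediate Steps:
q(M, o) = -3*o
g(K, v) = v + 2*K (g(K, v) = (K + v) + K = v + 2*K)
(g(q(-4, 4), -16) + 261)*13 = ((-16 + 2*(-3*4)) + 261)*13 = ((-16 + 2*(-12)) + 261)*13 = ((-16 - 24) + 261)*13 = (-40 + 261)*13 = 221*13 = 2873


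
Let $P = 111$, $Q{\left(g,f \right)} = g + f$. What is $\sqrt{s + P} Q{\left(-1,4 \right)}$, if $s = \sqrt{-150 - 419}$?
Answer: $3 \sqrt{111 + i \sqrt{569}} \approx 31.787 + 3.3769 i$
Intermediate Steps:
$Q{\left(g,f \right)} = f + g$
$s = i \sqrt{569}$ ($s = \sqrt{-569} = i \sqrt{569} \approx 23.854 i$)
$\sqrt{s + P} Q{\left(-1,4 \right)} = \sqrt{i \sqrt{569} + 111} \left(4 - 1\right) = \sqrt{111 + i \sqrt{569}} \cdot 3 = 3 \sqrt{111 + i \sqrt{569}}$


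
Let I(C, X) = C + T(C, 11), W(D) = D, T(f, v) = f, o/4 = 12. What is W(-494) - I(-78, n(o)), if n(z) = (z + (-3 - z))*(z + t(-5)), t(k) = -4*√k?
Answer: -338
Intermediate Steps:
o = 48 (o = 4*12 = 48)
n(z) = -3*z + 12*I*√5 (n(z) = (z + (-3 - z))*(z - 4*I*√5) = -3*(z - 4*I*√5) = -3*z + 12*I*√5)
I(C, X) = 2*C (I(C, X) = C + C = 2*C)
W(-494) - I(-78, n(o)) = -494 - 2*(-78) = -494 - 1*(-156) = -494 + 156 = -338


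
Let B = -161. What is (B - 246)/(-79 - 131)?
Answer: 407/210 ≈ 1.9381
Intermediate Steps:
(B - 246)/(-79 - 131) = (-161 - 246)/(-79 - 131) = -407/(-210) = -407*(-1/210) = 407/210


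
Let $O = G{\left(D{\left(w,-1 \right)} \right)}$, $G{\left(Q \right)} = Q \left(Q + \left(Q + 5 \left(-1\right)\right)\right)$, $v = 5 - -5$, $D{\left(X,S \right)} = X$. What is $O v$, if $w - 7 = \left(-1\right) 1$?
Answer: $420$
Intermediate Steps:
$w = 6$ ($w = 7 - 1 = 6$)
$v = 10$ ($v = 5 + 5 = 10$)
$G{\left(Q \right)} = Q \left(-5 + 2 Q\right)$ ($G{\left(Q \right)} = Q \left(Q + \left(Q - 5\right)\right) = Q \left(Q + \left(-5 + Q\right)\right) = Q \left(-5 + 2 Q\right)$)
$O = 42$ ($O = 6 \left(-5 + 2 \cdot 6\right) = 6 \left(-5 + 12\right) = 6 \cdot 7 = 42$)
$O v = 42 \cdot 10 = 420$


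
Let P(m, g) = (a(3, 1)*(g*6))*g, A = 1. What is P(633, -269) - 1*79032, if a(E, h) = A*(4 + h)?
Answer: 2091798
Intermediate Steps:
a(E, h) = 4 + h (a(E, h) = 1*(4 + h) = 4 + h)
P(m, g) = 30*g**2 (P(m, g) = ((4 + 1)*(g*6))*g = (5*(6*g))*g = (30*g)*g = 30*g**2)
P(633, -269) - 1*79032 = 30*(-269)**2 - 1*79032 = 30*72361 - 79032 = 2170830 - 79032 = 2091798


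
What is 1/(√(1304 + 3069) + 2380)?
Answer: 2380/5660027 - √4373/5660027 ≈ 0.00040881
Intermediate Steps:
1/(√(1304 + 3069) + 2380) = 1/(√4373 + 2380) = 1/(2380 + √4373)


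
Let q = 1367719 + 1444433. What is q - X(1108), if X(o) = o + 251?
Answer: 2810793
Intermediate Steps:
X(o) = 251 + o
q = 2812152
q - X(1108) = 2812152 - (251 + 1108) = 2812152 - 1*1359 = 2812152 - 1359 = 2810793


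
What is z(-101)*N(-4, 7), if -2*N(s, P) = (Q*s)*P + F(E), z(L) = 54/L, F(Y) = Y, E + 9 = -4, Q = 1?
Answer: -1107/101 ≈ -10.960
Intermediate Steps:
E = -13 (E = -9 - 4 = -13)
N(s, P) = 13/2 - P*s/2 (N(s, P) = -((1*s)*P - 13)/2 = -(s*P - 13)/2 = -(P*s - 13)/2 = -(-13 + P*s)/2 = 13/2 - P*s/2)
z(-101)*N(-4, 7) = (54/(-101))*(13/2 - ½*7*(-4)) = (54*(-1/101))*(13/2 + 14) = -54/101*41/2 = -1107/101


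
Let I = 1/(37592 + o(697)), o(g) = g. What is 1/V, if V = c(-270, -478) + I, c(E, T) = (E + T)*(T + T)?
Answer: 38289/27380004433 ≈ 1.3984e-6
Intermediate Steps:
I = 1/38289 (I = 1/(37592 + 697) = 1/38289 ≈ 2.6117e-5)
c(E, T) = 2*T*(E + T) (c(E, T) = (E + T)*(2*T) = 2*T*(E + T))
V = 27380004433/38289 (V = 2*(-478)*(-270 - 478) + 1/38289 = 2*(-478)*(-748) + 1/38289 = 715088 + 1/38289 = 27380004433/38289 ≈ 7.1509e+5)
1/V = 1/(27380004433/38289) = 38289/27380004433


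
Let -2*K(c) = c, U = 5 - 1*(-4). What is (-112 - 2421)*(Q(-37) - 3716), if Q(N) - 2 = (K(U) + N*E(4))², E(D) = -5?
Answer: -292472845/4 ≈ -7.3118e+7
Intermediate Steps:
U = 9 (U = 5 + 4 = 9)
K(c) = -c/2
Q(N) = 2 + (-9/2 - 5*N)² (Q(N) = 2 + (-½*9 + N*(-5))² = 2 + (-9/2 - 5*N)²)
(-112 - 2421)*(Q(-37) - 3716) = (-112 - 2421)*((2 + (9 + 10*(-37))²/4) - 3716) = -2533*((2 + (9 - 370)²/4) - 3716) = -2533*((2 + (¼)*(-361)²) - 3716) = -2533*((2 + (¼)*130321) - 3716) = -2533*((2 + 130321/4) - 3716) = -2533*(130329/4 - 3716) = -2533*115465/4 = -292472845/4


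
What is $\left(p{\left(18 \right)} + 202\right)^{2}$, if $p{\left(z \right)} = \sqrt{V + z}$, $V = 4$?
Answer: $\left(202 + \sqrt{22}\right)^{2} \approx 42721.0$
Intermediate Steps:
$p{\left(z \right)} = \sqrt{4 + z}$
$\left(p{\left(18 \right)} + 202\right)^{2} = \left(\sqrt{4 + 18} + 202\right)^{2} = \left(\sqrt{22} + 202\right)^{2} = \left(202 + \sqrt{22}\right)^{2}$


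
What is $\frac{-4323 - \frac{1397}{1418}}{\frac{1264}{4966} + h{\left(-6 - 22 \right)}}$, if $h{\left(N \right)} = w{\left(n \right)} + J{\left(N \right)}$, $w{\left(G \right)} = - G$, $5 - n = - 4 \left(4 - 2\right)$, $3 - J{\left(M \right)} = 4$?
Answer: $\frac{15224293513}{48396340} \approx 314.58$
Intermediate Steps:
$J{\left(M \right)} = -1$ ($J{\left(M \right)} = 3 - 4 = -1$)
$n = 13$ ($n = 5 - - 4 \left(4 - 2\right) = 5 - \left(-4\right) 2 = 5 - -8 = 5 + 8 = 13$)
$h{\left(N \right)} = -14$ ($h{\left(N \right)} = \left(-1\right) 13 - 1 = -13 - 1 = -14$)
$\frac{-4323 - \frac{1397}{1418}}{\frac{1264}{4966} + h{\left(-6 - 22 \right)}} = \frac{-4323 - \frac{1397}{1418}}{\frac{1264}{4966} - 14} = \frac{-4323 - \frac{1397}{1418}}{1264 \cdot \frac{1}{4966} - 14} = \frac{-4323 - \frac{1397}{1418}}{\frac{632}{2483} - 14} = - \frac{6131411}{1418 \left(- \frac{34130}{2483}\right)} = \left(- \frac{6131411}{1418}\right) \left(- \frac{2483}{34130}\right) = \frac{15224293513}{48396340}$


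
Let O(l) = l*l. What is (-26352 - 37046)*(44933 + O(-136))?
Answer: -4021271742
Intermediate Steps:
O(l) = l**2
(-26352 - 37046)*(44933 + O(-136)) = (-26352 - 37046)*(44933 + (-136)**2) = -63398*(44933 + 18496) = -63398*63429 = -4021271742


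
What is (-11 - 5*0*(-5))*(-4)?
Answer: 44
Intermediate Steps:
(-11 - 5*0*(-5))*(-4) = (-11 + 0*(-5))*(-4) = (-11 + 0)*(-4) = -11*(-4) = 44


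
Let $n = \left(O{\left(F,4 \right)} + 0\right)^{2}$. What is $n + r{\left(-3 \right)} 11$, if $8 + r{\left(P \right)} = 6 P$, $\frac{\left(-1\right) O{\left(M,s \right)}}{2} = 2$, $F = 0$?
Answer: $-270$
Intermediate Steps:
$O{\left(M,s \right)} = -4$ ($O{\left(M,s \right)} = \left(-2\right) 2 = -4$)
$r{\left(P \right)} = -8 + 6 P$
$n = 16$ ($n = \left(-4 + 0\right)^{2} = \left(-4\right)^{2} = 16$)
$n + r{\left(-3 \right)} 11 = 16 + \left(-8 + 6 \left(-3\right)\right) 11 = 16 + \left(-8 - 18\right) 11 = 16 - 286 = -270$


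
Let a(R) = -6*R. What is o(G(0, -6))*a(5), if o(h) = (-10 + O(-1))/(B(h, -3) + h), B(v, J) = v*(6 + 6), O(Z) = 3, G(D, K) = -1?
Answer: -210/13 ≈ -16.154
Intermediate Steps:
B(v, J) = 12*v (B(v, J) = v*12 = 12*v)
o(h) = -7/(13*h) (o(h) = (-10 + 3)/(12*h + h) = -7*1/(13*h) = -7/(13*h))
o(G(0, -6))*a(5) = (-7/13/(-1))*(-6*5) = -7/13*(-1)*(-30) = (7/13)*(-30) = -210/13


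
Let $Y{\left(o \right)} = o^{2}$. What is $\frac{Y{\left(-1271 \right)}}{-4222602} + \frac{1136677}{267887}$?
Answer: $\frac{4366978930387}{1131180181974} \approx 3.8605$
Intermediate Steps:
$\frac{Y{\left(-1271 \right)}}{-4222602} + \frac{1136677}{267887} = \frac{\left(-1271\right)^{2}}{-4222602} + \frac{1136677}{267887} = 1615441 \left(- \frac{1}{4222602}\right) + 1136677 \cdot \frac{1}{267887} = - \frac{1615441}{4222602} + \frac{1136677}{267887} = \frac{4366978930387}{1131180181974}$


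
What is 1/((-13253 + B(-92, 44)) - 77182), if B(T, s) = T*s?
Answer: -1/94483 ≈ -1.0584e-5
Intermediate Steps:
1/((-13253 + B(-92, 44)) - 77182) = 1/((-13253 - 92*44) - 77182) = 1/((-13253 - 4048) - 77182) = 1/(-17301 - 77182) = 1/(-94483) = -1/94483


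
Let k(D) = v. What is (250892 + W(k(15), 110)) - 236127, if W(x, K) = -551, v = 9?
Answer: 14214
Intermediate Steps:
k(D) = 9
(250892 + W(k(15), 110)) - 236127 = (250892 - 551) - 236127 = 250341 - 236127 = 14214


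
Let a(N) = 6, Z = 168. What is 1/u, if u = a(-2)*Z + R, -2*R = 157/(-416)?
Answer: 832/838813 ≈ 0.00099188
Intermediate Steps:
R = 157/832 (R = -157/(2*(-416)) = -157*(-1)/(2*416) = -1/2*(-157/416) = 157/832 ≈ 0.18870)
u = 838813/832 (u = 6*168 + 157/832 = 1008 + 157/832 = 838813/832 ≈ 1008.2)
1/u = 1/(838813/832) = 832/838813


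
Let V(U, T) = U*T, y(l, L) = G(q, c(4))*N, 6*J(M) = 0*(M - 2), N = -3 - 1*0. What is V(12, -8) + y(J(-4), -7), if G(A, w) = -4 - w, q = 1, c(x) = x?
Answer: -72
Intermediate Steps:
N = -3 (N = -3 + 0 = -3)
J(M) = 0 (J(M) = (0*(M - 2))/6 = (0*(-2 + M))/6 = (⅙)*0 = 0)
y(l, L) = 24 (y(l, L) = (-4 - 1*4)*(-3) = (-4 - 4)*(-3) = -8*(-3) = 24)
V(U, T) = T*U
V(12, -8) + y(J(-4), -7) = -8*12 + 24 = -96 + 24 = -72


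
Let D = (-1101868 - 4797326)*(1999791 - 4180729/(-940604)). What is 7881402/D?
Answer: -25215232132/37743115336529043 ≈ -6.6807e-7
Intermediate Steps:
D = -113229346009587129/9598 (D = -5899194*(1999791 - 4180729*(-1/940604)) = -5899194*(1999791 + 85321/19196) = -5899194*38388073357/19196 = -113229346009587129/9598 ≈ -1.1797e+13)
7881402/D = 7881402/(-113229346009587129/9598) = 7881402*(-9598/113229346009587129) = -25215232132/37743115336529043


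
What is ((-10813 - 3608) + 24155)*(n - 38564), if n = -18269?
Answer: -553212422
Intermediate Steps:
((-10813 - 3608) + 24155)*(n - 38564) = ((-10813 - 3608) + 24155)*(-18269 - 38564) = (-14421 + 24155)*(-56833) = 9734*(-56833) = -553212422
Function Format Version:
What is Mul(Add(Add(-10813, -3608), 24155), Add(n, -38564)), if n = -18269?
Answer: -553212422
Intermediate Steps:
Mul(Add(Add(-10813, -3608), 24155), Add(n, -38564)) = Mul(Add(Add(-10813, -3608), 24155), Add(-18269, -38564)) = Mul(Add(-14421, 24155), -56833) = Mul(9734, -56833) = -553212422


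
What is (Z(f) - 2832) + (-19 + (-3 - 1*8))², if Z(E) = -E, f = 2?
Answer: -1934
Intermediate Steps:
(Z(f) - 2832) + (-19 + (-3 - 1*8))² = (-1*2 - 2832) + (-19 + (-3 - 1*8))² = (-2 - 2832) + (-19 + (-3 - 8))² = -2834 + (-19 - 11)² = -2834 + (-30)² = -2834 + 900 = -1934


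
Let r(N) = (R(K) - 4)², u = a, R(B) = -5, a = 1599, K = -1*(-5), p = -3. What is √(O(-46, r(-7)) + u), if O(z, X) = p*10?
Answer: √1569 ≈ 39.611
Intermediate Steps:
K = 5
u = 1599
r(N) = 81 (r(N) = (-5 - 4)² = (-9)² = 81)
O(z, X) = -30 (O(z, X) = -3*10 = -30)
√(O(-46, r(-7)) + u) = √(-30 + 1599) = √1569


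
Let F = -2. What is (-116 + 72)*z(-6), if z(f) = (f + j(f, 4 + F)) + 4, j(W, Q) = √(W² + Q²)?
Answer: 88 - 88*√10 ≈ -190.28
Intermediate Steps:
j(W, Q) = √(Q² + W²)
z(f) = 4 + f + √(4 + f²) (z(f) = (f + √((4 - 2)² + f²)) + 4 = (f + √(2² + f²)) + 4 = (f + √(4 + f²)) + 4 = 4 + f + √(4 + f²))
(-116 + 72)*z(-6) = (-116 + 72)*(4 - 6 + √(4 + (-6)²)) = -44*(4 - 6 + √(4 + 36)) = -44*(4 - 6 + √40) = -44*(4 - 6 + 2*√10) = -44*(-2 + 2*√10) = 88 - 88*√10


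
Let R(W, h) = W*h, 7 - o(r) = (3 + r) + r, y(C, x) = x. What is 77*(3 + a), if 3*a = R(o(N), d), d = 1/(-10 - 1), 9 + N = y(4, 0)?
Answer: 539/3 ≈ 179.67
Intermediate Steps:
N = -9 (N = -9 + 0 = -9)
d = -1/11 (d = 1/(-11) = -1/11 ≈ -0.090909)
o(r) = 4 - 2*r (o(r) = 7 - ((3 + r) + r) = 7 - (3 + 2*r) = 7 + (-3 - 2*r) = 4 - 2*r)
a = -2/3 (a = ((4 - 2*(-9))*(-1/11))/3 = ((4 + 18)*(-1/11))/3 = (22*(-1/11))/3 = (1/3)*(-2) = -2/3 ≈ -0.66667)
77*(3 + a) = 77*(3 - 2/3) = 77*(7/3) = 539/3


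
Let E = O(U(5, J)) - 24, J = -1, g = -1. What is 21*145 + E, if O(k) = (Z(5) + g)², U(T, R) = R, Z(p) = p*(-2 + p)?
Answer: 3217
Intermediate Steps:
O(k) = 196 (O(k) = (5*(-2 + 5) - 1)² = (5*3 - 1)² = (15 - 1)² = 14² = 196)
E = 172 (E = 196 - 24 = 172)
21*145 + E = 21*145 + 172 = 3045 + 172 = 3217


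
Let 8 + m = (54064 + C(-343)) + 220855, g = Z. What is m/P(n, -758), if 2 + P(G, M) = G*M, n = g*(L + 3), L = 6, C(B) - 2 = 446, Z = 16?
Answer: -275359/109154 ≈ -2.5227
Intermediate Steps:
C(B) = 448 (C(B) = 2 + 446 = 448)
g = 16
m = 275359 (m = -8 + ((54064 + 448) + 220855) = -8 + (54512 + 220855) = -8 + 275367 = 275359)
n = 144 (n = 16*(6 + 3) = 16*9 = 144)
P(G, M) = -2 + G*M
m/P(n, -758) = 275359/(-2 + 144*(-758)) = 275359/(-2 - 109152) = 275359/(-109154) = 275359*(-1/109154) = -275359/109154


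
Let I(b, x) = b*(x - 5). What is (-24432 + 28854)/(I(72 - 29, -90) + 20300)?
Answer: 1474/5405 ≈ 0.27271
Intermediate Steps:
I(b, x) = b*(-5 + x)
(-24432 + 28854)/(I(72 - 29, -90) + 20300) = (-24432 + 28854)/((72 - 29)*(-5 - 90) + 20300) = 4422/(43*(-95) + 20300) = 4422/(-4085 + 20300) = 4422/16215 = 4422*(1/16215) = 1474/5405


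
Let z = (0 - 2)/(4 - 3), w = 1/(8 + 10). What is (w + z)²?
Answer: 1225/324 ≈ 3.7809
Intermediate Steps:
w = 1/18 ≈ 0.055556
z = -2 (z = -2/1 = -2*1 = -2)
(w + z)² = (1/18 - 2)² = (-35/18)² = 1225/324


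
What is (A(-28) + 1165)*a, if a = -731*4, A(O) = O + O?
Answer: -3242716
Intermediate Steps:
A(O) = 2*O
a = -2924
(A(-28) + 1165)*a = (2*(-28) + 1165)*(-2924) = (-56 + 1165)*(-2924) = 1109*(-2924) = -3242716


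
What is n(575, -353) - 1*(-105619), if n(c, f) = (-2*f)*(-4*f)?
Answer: 1102491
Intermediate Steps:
n(c, f) = 8*f²
n(575, -353) - 1*(-105619) = 8*(-353)² - 1*(-105619) = 8*124609 + 105619 = 996872 + 105619 = 1102491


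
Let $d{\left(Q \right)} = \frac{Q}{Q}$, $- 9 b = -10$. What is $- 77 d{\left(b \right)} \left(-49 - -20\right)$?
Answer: $2233$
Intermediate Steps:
$b = \frac{10}{9}$ ($b = \left(- \frac{1}{9}\right) \left(-10\right) = \frac{10}{9} \approx 1.1111$)
$d{\left(Q \right)} = 1$
$- 77 d{\left(b \right)} \left(-49 - -20\right) = \left(-77\right) 1 \left(-49 - -20\right) = - 77 \left(-49 + 20\right) = \left(-77\right) \left(-29\right) = 2233$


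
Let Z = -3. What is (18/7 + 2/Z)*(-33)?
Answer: -440/7 ≈ -62.857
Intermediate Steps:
(18/7 + 2/Z)*(-33) = (18/7 + 2/(-3))*(-33) = (18*(1/7) + 2*(-1/3))*(-33) = (18/7 - 2/3)*(-33) = (40/21)*(-33) = -440/7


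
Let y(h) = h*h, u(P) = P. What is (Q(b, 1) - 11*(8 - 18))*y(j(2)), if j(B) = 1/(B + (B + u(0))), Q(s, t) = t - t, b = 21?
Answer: 55/8 ≈ 6.8750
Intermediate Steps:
Q(s, t) = 0
j(B) = 1/(2*B) (j(B) = 1/(B + (B + 0)) = 1/(B + B) = 1/(2*B))
y(h) = h²
(Q(b, 1) - 11*(8 - 18))*y(j(2)) = (0 - 11*(8 - 18))*((½)/2)² = (0 - 11*(-10))*((½)*(½))² = (0 + 110)*(¼)² = 110*(1/16) = 55/8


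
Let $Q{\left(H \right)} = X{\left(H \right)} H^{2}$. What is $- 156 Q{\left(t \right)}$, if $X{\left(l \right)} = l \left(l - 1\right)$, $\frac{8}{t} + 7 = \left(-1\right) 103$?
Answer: $- \frac{589056}{9150625} \approx -0.064373$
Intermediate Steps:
$t = - \frac{4}{55}$ ($t = \frac{8}{-7 - 103} = \frac{8}{-110} = 8 \left(- \frac{1}{110}\right) = - \frac{4}{55} \approx -0.072727$)
$X{\left(l \right)} = l \left(-1 + l\right)$
$Q{\left(H \right)} = H^{3} \left(-1 + H\right)$ ($Q{\left(H \right)} = H \left(-1 + H\right) H^{2} = H^{3} \left(-1 + H\right)$)
$- 156 Q{\left(t \right)} = - 156 \left(- \frac{4}{55}\right)^{3} \left(-1 - \frac{4}{55}\right) = - 156 \left(\left(- \frac{64}{166375}\right) \left(- \frac{59}{55}\right)\right) = \left(-156\right) \frac{3776}{9150625} = - \frac{589056}{9150625}$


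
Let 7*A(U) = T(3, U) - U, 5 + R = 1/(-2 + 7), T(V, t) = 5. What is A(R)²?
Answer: 49/25 ≈ 1.9600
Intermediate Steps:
R = -24/5 (R = -5 + 1/(-2 + 7) = -5 + 1/5 = -5 + ⅕ = -24/5 ≈ -4.8000)
A(U) = 5/7 - U/7 (A(U) = (5 - U)/7 = 5/7 - U/7)
A(R)² = (5/7 - ⅐*(-24/5))² = (5/7 + 24/35)² = (7/5)² = 49/25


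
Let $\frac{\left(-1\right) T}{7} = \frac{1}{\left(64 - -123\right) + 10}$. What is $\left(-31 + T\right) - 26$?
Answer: $- \frac{11236}{197} \approx -57.036$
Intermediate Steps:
$T = - \frac{7}{197}$ ($T = - \frac{7}{\left(64 - -123\right) + 10} = - \frac{7}{\left(64 + 123\right) + 10} = - \frac{7}{187 + 10} = - \frac{7}{197} \approx -0.035533$)
$\left(-31 + T\right) - 26 = \left(-31 - \frac{7}{197}\right) - 26 = - \frac{6114}{197} - 26 = - \frac{11236}{197}$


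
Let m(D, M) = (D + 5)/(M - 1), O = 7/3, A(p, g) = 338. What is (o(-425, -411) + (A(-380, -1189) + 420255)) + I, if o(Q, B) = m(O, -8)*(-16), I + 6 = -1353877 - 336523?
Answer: -34284599/27 ≈ -1.2698e+6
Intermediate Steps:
O = 7/3 (O = 7*(1/3) = 7/3 ≈ 2.3333)
m(D, M) = (5 + D)/(-1 + M)
I = -1690406 (I = -6 + (-1353877 - 336523) = -6 - 1690400 = -1690406)
o(Q, B) = 352/27 (o(Q, B) = ((5 + 7/3)/(-1 - 8))*(-16) = ((22/3)/(-9))*(-16) = -1/9*22/3*(-16) = -22/27*(-16) = 352/27)
(o(-425, -411) + (A(-380, -1189) + 420255)) + I = (352/27 + (338 + 420255)) - 1690406 = (352/27 + 420593) - 1690406 = 11356363/27 - 1690406 = -34284599/27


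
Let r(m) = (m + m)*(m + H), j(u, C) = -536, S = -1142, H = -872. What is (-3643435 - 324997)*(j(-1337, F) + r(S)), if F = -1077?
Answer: -18252564878080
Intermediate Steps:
r(m) = 2*m*(-872 + m) (r(m) = (m + m)*(m - 872) = (2*m)*(-872 + m) = 2*m*(-872 + m))
(-3643435 - 324997)*(j(-1337, F) + r(S)) = (-3643435 - 324997)*(-536 + 2*(-1142)*(-872 - 1142)) = -3968432*(-536 + 2*(-1142)*(-2014)) = -3968432*(-536 + 4599976) = -3968432*4599440 = -18252564878080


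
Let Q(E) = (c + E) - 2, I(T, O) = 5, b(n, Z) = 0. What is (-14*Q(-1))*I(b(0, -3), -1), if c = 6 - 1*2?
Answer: -70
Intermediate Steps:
c = 4 (c = 6 - 2 = 4)
Q(E) = 2 + E (Q(E) = (4 + E) - 2 = 2 + E)
(-14*Q(-1))*I(b(0, -3), -1) = -14*(2 - 1)*5 = -14*1*5 = -14*5 = -70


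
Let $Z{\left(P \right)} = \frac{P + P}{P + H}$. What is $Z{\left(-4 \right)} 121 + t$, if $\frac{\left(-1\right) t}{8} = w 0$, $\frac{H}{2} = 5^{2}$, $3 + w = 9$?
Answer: $- \frac{484}{23} \approx -21.043$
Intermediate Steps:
$w = 6$ ($w = -3 + 9 = 6$)
$H = 50$ ($H = 2 \cdot 5^{2} = 2 \cdot 25 = 50$)
$Z{\left(P \right)} = \frac{2 P}{50 + P}$ ($Z{\left(P \right)} = \frac{P + P}{P + 50} = \frac{2 P}{50 + P}$)
$t = 0$ ($t = - 8 \cdot 6 \cdot 0 = \left(-8\right) 0 = 0$)
$Z{\left(-4 \right)} 121 + t = 2 \left(-4\right) \frac{1}{50 - 4} \cdot 121 + 0 = 2 \left(-4\right) \frac{1}{46} \cdot 121 + 0 = \left(- \frac{4}{23}\right) 121 + 0 = - \frac{484}{23} + 0 = - \frac{484}{23}$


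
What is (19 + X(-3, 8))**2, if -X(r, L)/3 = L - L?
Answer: 361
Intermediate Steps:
X(r, L) = 0 (X(r, L) = -3*(L - L) = -3*0 = 0)
(19 + X(-3, 8))**2 = (19 + 0)**2 = 19**2 = 361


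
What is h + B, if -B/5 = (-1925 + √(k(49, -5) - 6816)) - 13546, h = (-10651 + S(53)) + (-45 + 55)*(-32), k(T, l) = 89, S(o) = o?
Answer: 66437 - 155*I*√7 ≈ 66437.0 - 410.09*I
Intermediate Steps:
h = -10918 (h = (-10651 + 53) + (-45 + 55)*(-32) = -10598 + 10*(-32) = -10598 - 320 = -10918)
B = 77355 - 155*I*√7 (B = -5*((-1925 + √(89 - 6816)) - 13546) = -5*((-1925 + √(-6727)) - 13546) = -5*((-1925 + 31*I*√7) - 13546) = -5*(-15471 + 31*I*√7) = 77355 - 155*I*√7 ≈ 77355.0 - 410.09*I)
h + B = -10918 + (77355 - 155*I*√7) = 66437 - 155*I*√7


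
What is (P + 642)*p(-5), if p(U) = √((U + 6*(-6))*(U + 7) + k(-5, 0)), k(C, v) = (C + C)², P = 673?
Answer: 3945*√2 ≈ 5579.1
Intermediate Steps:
k(C, v) = 4*C² (k(C, v) = (2*C)² = 4*C²)
p(U) = √(100 + (-36 + U)*(7 + U)) (p(U) = √((U + 6*(-6))*(U + 7) + 4*(-5)²) = √((U - 36)*(7 + U) + 4*25) = √((-36 + U)*(7 + U) + 100) = √(100 + (-36 + U)*(7 + U)))
(P + 642)*p(-5) = (673 + 642)*√(-152 + (-5)² - 29*(-5)) = 1315*√(-152 + 25 + 145) = 1315*√18 = 1315*(3*√2) = 3945*√2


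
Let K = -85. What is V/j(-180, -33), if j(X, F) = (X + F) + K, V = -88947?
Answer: 88947/298 ≈ 298.48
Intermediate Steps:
j(X, F) = -85 + F + X (j(X, F) = (X + F) - 85 = (F + X) - 85 = -85 + F + X)
V/j(-180, -33) = -88947/(-85 - 33 - 180) = -88947/(-298) = -88947*(-1/298) = 88947/298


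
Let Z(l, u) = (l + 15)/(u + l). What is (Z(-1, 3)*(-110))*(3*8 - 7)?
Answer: -13090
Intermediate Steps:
Z(l, u) = (15 + l)/(l + u)
(Z(-1, 3)*(-110))*(3*8 - 7) = (((15 - 1)/(-1 + 3))*(-110))*(3*8 - 7) = ((14/2)*(-110))*(24 - 7) = (((½)*14)*(-110))*17 = (7*(-110))*17 = -770*17 = -13090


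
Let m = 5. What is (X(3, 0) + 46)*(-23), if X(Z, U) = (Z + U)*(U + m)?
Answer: -1403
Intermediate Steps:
X(Z, U) = (5 + U)*(U + Z) (X(Z, U) = (Z + U)*(U + 5) = (U + Z)*(5 + U) = (5 + U)*(U + Z))
(X(3, 0) + 46)*(-23) = ((0**2 + 5*0 + 5*3 + 0*3) + 46)*(-23) = ((0 + 0 + 15 + 0) + 46)*(-23) = (15 + 46)*(-23) = 61*(-23) = -1403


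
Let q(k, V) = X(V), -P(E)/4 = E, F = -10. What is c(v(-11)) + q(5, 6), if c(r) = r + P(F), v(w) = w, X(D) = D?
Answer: 35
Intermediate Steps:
P(E) = -4*E
q(k, V) = V
c(r) = 40 + r (c(r) = r - 4*(-10) = r + 40 = 40 + r)
c(v(-11)) + q(5, 6) = (40 - 11) + 6 = 29 + 6 = 35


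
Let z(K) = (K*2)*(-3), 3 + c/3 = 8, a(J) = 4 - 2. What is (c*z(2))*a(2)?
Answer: -360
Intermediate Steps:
a(J) = 2
c = 15 (c = -9 + 3*8 = -9 + 24 = 15)
z(K) = -6*K (z(K) = (2*K)*(-3) = -6*K)
(c*z(2))*a(2) = (15*(-6*2))*2 = (15*(-12))*2 = -180*2 = -360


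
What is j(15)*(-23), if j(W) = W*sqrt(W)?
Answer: -345*sqrt(15) ≈ -1336.2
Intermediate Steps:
j(W) = W**(3/2)
j(15)*(-23) = 15**(3/2)*(-23) = (15*sqrt(15))*(-23) = -345*sqrt(15)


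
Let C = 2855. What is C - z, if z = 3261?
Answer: -406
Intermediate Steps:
C - z = 2855 - 1*3261 = 2855 - 3261 = -406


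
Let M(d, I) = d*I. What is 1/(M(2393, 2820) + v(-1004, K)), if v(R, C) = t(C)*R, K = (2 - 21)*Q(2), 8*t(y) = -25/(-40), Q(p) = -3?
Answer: 16/107970905 ≈ 1.4819e-7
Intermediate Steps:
t(y) = 5/64 (t(y) = (-25/(-40))/8 = (-25*(-1/40))/8 = (⅛)*(5/8) = 5/64)
M(d, I) = I*d
K = 57 (K = (2 - 21)*(-3) = -19*(-3) = 57)
v(R, C) = 5*R/64
1/(M(2393, 2820) + v(-1004, K)) = 1/(2820*2393 + (5/64)*(-1004)) = 1/(6748260 - 1255/16) = 1/(107970905/16) = 16/107970905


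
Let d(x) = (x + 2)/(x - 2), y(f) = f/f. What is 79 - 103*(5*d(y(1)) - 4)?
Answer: 2036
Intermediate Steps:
y(f) = 1
d(x) = (2 + x)/(-2 + x)
79 - 103*(5*d(y(1)) - 4) = 79 - 103*(5*((2 + 1)/(-2 + 1)) - 4) = 79 - 103*(5*(3/(-1)) - 4) = 79 - 103*(5*(-1*3) - 4) = 79 - 103*(5*(-3) - 4) = 79 - 103*(-15 - 4) = 79 - 103*(-19) = 79 + 1957 = 2036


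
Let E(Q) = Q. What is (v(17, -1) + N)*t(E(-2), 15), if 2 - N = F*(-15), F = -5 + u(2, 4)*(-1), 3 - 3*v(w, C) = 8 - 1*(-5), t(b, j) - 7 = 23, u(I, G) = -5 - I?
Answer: 860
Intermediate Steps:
t(b, j) = 30 (t(b, j) = 7 + 23 = 30)
v(w, C) = -10/3 (v(w, C) = 1 - (8 - 1*(-5))/3 = 1 - (8 + 5)/3 = 1 - 1/3*13 = 1 - 13/3 = -10/3)
F = 2 (F = -5 + (-5 - 1*2)*(-1) = -5 + (-5 - 2)*(-1) = -5 - 7*(-1) = -5 + 7 = 2)
N = 32 (N = 2 - 2*(-15) = 2 - 1*(-30) = 2 + 30 = 32)
(v(17, -1) + N)*t(E(-2), 15) = (-10/3 + 32)*30 = (86/3)*30 = 860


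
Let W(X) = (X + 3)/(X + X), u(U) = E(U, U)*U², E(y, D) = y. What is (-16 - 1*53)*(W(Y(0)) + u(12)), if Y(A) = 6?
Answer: -477135/4 ≈ -1.1928e+5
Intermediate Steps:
u(U) = U³ (u(U) = U*U² = U³)
W(X) = (3 + X)/(2*X) (W(X) = (3 + X)/((2*X)) = (3 + X)*(1/(2*X)) = (3 + X)/(2*X))
(-16 - 1*53)*(W(Y(0)) + u(12)) = (-16 - 1*53)*((½)*(3 + 6)/6 + 12³) = (-16 - 53)*((½)*(⅙)*9 + 1728) = -69*(¾ + 1728) = -69*6915/4 = -477135/4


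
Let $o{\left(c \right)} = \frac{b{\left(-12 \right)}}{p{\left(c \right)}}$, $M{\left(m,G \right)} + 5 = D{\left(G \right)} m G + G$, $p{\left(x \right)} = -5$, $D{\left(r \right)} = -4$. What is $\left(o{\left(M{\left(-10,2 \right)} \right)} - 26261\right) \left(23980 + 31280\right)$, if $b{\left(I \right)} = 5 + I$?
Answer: $-1451105496$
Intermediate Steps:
$M{\left(m,G \right)} = -5 + G - 4 G m$ ($M{\left(m,G \right)} = -5 + \left(- 4 m G + G\right) = -5 - \left(- G + 4 G m\right) = -5 + G - 4 G m$)
$o{\left(c \right)} = \frac{7}{5}$ ($o{\left(c \right)} = \frac{5 - 12}{-5} = \left(-7\right) \left(- \frac{1}{5}\right) = \frac{7}{5}$)
$\left(o{\left(M{\left(-10,2 \right)} \right)} - 26261\right) \left(23980 + 31280\right) = \left(\frac{7}{5} - 26261\right) \left(23980 + 31280\right) = \left(- \frac{131298}{5}\right) 55260 = -1451105496$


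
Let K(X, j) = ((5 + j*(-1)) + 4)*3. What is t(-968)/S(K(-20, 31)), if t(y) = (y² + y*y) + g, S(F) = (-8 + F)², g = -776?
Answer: 468318/1369 ≈ 342.09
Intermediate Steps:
K(X, j) = 27 - 3*j (K(X, j) = ((5 - j) + 4)*3 = (9 - j)*3 = 27 - 3*j)
t(y) = -776 + 2*y² (t(y) = (y² + y*y) - 776 = (y² + y²) - 776 = 2*y² - 776 = -776 + 2*y²)
t(-968)/S(K(-20, 31)) = (-776 + 2*(-968)²)/((-8 + (27 - 3*31))²) = (-776 + 2*937024)/((-8 + (27 - 93))²) = (-776 + 1874048)/((-8 - 66)²) = 1873272/((-74)²) = 1873272/5476 = 1873272*(1/5476) = 468318/1369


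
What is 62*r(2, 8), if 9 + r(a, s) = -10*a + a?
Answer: -1674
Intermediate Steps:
r(a, s) = -9 - 9*a (r(a, s) = -9 + (-10*a + a) = -9 - 9*a)
62*r(2, 8) = 62*(-9 - 9*2) = 62*(-9 - 18) = 62*(-27) = -1674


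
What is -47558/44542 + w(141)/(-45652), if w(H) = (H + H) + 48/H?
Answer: -25658402423/23892818762 ≈ -1.0739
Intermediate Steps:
w(H) = 2*H + 48/H
-47558/44542 + w(141)/(-45652) = -47558/44542 + (2*141 + 48/141)/(-45652) = -47558*1/44542 + (282 + 48*(1/141))*(-1/45652) = -23779/22271 + (282 + 16/47)*(-1/45652) = -23779/22271 + (13270/47)*(-1/45652) = -23779/22271 - 6635/1072822 = -25658402423/23892818762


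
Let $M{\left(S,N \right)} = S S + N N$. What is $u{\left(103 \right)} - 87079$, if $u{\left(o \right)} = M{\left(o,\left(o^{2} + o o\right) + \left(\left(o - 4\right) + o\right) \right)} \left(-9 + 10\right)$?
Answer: $458739930$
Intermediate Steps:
$M{\left(S,N \right)} = N^{2} + S^{2}$ ($M{\left(S,N \right)} = S^{2} + N^{2} = N^{2} + S^{2}$)
$u{\left(o \right)} = o^{2} + \left(-4 + 2 o + 2 o^{2}\right)^{2}$ ($u{\left(o \right)} = \left(\left(\left(o^{2} + o o\right) + \left(\left(o - 4\right) + o\right)\right)^{2} + o^{2}\right) \left(-9 + 10\right) = \left(\left(\left(o^{2} + o^{2}\right) + \left(\left(-4 + o\right) + o\right)\right)^{2} + o^{2}\right) 1 = \left(\left(2 o^{2} + \left(-4 + 2 o\right)\right)^{2} + o^{2}\right) 1 = \left(\left(-4 + 2 o + 2 o^{2}\right)^{2} + o^{2}\right) 1 = \left(o^{2} + \left(-4 + 2 o + 2 o^{2}\right)^{2}\right) 1 = o^{2} + \left(-4 + 2 o + 2 o^{2}\right)^{2}$)
$u{\left(103 \right)} - 87079 = \left(103^{2} + 4 \left(-2 + 103 + 103^{2}\right)^{2}\right) - 87079 = \left(10609 + 4 \left(-2 + 103 + 10609\right)^{2}\right) - 87079 = \left(10609 + 4 \cdot 10710^{2}\right) - 87079 = \left(10609 + 4 \cdot 114704100\right) - 87079 = \left(10609 + 458816400\right) - 87079 = 458827009 - 87079 = 458739930$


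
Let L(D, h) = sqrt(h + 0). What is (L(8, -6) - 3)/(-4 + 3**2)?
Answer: -3/5 + I*sqrt(6)/5 ≈ -0.6 + 0.4899*I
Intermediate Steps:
L(D, h) = sqrt(h)
(L(8, -6) - 3)/(-4 + 3**2) = (sqrt(-6) - 3)/(-4 + 3**2) = (I*sqrt(6) - 3)/(-4 + 9) = (-3 + I*sqrt(6))/5 = (-3 + I*sqrt(6))*(1/5) = -3/5 + I*sqrt(6)/5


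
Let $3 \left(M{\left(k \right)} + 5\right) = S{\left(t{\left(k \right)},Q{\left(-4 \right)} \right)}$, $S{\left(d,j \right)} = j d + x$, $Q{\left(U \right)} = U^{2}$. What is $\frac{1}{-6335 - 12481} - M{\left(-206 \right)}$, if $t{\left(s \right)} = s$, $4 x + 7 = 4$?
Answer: $\frac{6923765}{6272} \approx 1103.9$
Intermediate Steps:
$x = - \frac{3}{4}$ ($x = - \frac{7}{4} + \frac{1}{4} \cdot 4 = - \frac{7}{4} + 1 = - \frac{3}{4} \approx -0.75$)
$S{\left(d,j \right)} = - \frac{3}{4} + d j$ ($S{\left(d,j \right)} = j d - \frac{3}{4} = d j - \frac{3}{4} = - \frac{3}{4} + d j$)
$M{\left(k \right)} = - \frac{21}{4} + \frac{16 k}{3}$ ($M{\left(k \right)} = -5 + \frac{- \frac{3}{4} + k \left(-4\right)^{2}}{3} = -5 + \frac{- \frac{3}{4} + k 16}{3} = -5 + \frac{- \frac{3}{4} + 16 k}{3} = -5 + \left(- \frac{1}{4} + \frac{16 k}{3}\right) = - \frac{21}{4} + \frac{16 k}{3}$)
$\frac{1}{-6335 - 12481} - M{\left(-206 \right)} = \frac{1}{-6335 - 12481} - \left(- \frac{21}{4} + \frac{16}{3} \left(-206\right)\right) = \frac{1}{-18816} - \left(- \frac{21}{4} - \frac{3296}{3}\right) = - \frac{1}{18816} - - \frac{13247}{12} = - \frac{1}{18816} + \frac{13247}{12} = \frac{6923765}{6272}$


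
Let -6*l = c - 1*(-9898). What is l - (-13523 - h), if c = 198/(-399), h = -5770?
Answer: 2435263/399 ≈ 6103.4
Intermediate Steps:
c = -66/133 (c = 198*(-1/399) = -66/133 ≈ -0.49624)
l = -658184/399 (l = -(-66/133 - 1*(-9898))/6 = -(-66/133 + 9898)/6 = -⅙*1316368/133 = -658184/399 ≈ -1649.6)
l - (-13523 - h) = -658184/399 - (-13523 - 1*(-5770)) = -658184/399 - (-13523 + 5770) = -658184/399 - 1*(-7753) = -658184/399 + 7753 = 2435263/399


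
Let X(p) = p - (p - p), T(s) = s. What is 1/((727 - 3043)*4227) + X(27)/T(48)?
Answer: 22026893/39158928 ≈ 0.56250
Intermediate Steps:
X(p) = p (X(p) = p - 1*0 = p + 0 = p)
1/((727 - 3043)*4227) + X(27)/T(48) = 1/((727 - 3043)*4227) + 27/48 = (1/4227)/(-2316) + 27*(1/48) = -1/2316*1/4227 + 9/16 = -1/9789732 + 9/16 = 22026893/39158928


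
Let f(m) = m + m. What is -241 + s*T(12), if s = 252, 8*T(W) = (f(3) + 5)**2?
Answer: 7141/2 ≈ 3570.5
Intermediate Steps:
f(m) = 2*m
T(W) = 121/8 (T(W) = (2*3 + 5)**2/8 = (6 + 5)**2/8 = (1/8)*11**2 = (1/8)*121 = 121/8)
-241 + s*T(12) = -241 + 252*(121/8) = -241 + 7623/2 = 7141/2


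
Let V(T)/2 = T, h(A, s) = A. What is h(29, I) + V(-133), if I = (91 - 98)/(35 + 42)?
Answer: -237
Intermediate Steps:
I = -1/11 (I = -7/77 = -7*1/77 = -1/11 ≈ -0.090909)
V(T) = 2*T
h(29, I) + V(-133) = 29 + 2*(-133) = 29 - 266 = -237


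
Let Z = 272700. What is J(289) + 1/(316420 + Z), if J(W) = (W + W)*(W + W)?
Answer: 196815566081/589120 ≈ 3.3408e+5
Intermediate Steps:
J(W) = 4*W**2 (J(W) = (2*W)*(2*W) = 4*W**2)
J(289) + 1/(316420 + Z) = 4*289**2 + 1/(316420 + 272700) = 4*83521 + 1/589120 = 334084 + 1/589120 = 196815566081/589120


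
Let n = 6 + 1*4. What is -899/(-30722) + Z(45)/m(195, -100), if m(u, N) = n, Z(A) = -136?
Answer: -2084601/153610 ≈ -13.571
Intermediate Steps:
n = 10 (n = 6 + 4 = 10)
m(u, N) = 10
-899/(-30722) + Z(45)/m(195, -100) = -899/(-30722) - 136/10 = -899*(-1/30722) - 136*⅒ = 899/30722 - 68/5 = -2084601/153610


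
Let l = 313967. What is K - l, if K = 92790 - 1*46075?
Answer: -267252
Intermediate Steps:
K = 46715 (K = 92790 - 46075 = 46715)
K - l = 46715 - 1*313967 = 46715 - 313967 = -267252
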